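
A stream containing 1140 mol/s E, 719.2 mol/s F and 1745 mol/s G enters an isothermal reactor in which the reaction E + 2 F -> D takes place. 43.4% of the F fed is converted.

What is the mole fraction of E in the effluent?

0.299

F reacted = 0.434 × 719.2 = 312.1 mol/s; ν_F = −2, so ξ = 312.1/2 = 156.1 mol/s.
Outlet amounts (n = n₀ + ν ξ):
  E: 1140 − 1(156.1) = 983.9
  F: 719.2 − 2(156.1) = 407.1
  D: 0 + 1(156.1) = 156.1
  G: 1745 (inert)
Total out = 3292 mol/s; y_E = 983.9 / 3292 = 0.2989.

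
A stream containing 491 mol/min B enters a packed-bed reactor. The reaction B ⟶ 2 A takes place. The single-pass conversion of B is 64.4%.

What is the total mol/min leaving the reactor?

807 mol/min

B reacted = 0.644 × 491 = 316.2 mol/min; ν_B = −1, so ξ = 316.2/1 = 316.2 mol/min.
Outlet amounts (n = n₀ + ν ξ):
  B: 491 − 1(316.2) = 174.8
  A: 0 + 2(316.2) = 632.4
Total out = 174.8 + 632.4 = 807.2 mol/min.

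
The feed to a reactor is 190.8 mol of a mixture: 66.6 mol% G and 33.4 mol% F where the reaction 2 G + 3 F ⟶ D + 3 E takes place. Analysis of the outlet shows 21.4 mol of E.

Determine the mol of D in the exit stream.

7.13 mol

For E: n = n₀ + 3ξ → 21.4 = 0 + 3ξ, giving ξ = 7.133 mol.
Outlet amounts (n = n₀ + ν ξ):
  G: 127.1 − 2(7.133) = 112.8
  F: 63.73 − 3(7.133) = 42.33
  D: 0 + 1(7.133) = 7.133
  E: 0 + 3(7.133) = 21.4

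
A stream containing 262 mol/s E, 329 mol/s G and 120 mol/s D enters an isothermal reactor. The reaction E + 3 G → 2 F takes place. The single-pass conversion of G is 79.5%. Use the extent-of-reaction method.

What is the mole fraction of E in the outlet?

G reacted = 0.795 × 329 = 261.6 mol/s; ν_G = −3, so ξ = 261.6/3 = 87.19 mol/s.
Outlet amounts (n = n₀ + ν ξ):
  E: 262 − 1(87.19) = 174.8
  G: 329 − 3(87.19) = 67.44
  F: 0 + 2(87.19) = 174.4
  D: 120 (inert)
Total out = 536.6 mol/s; y_E = 174.8 / 536.6 = 0.3258.

0.326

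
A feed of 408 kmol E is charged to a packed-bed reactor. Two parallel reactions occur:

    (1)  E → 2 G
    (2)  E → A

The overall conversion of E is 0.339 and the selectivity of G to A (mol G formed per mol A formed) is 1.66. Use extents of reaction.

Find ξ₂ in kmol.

Conversion of E: E consumed = 0.339 × 408 = 138.3 kmol = 1ξ₁ + 1ξ₂.
Selectivity: 2ξ₁ / (1ξ₂) = 1.66 → ξ₁ = 0.83 ξ₂.
Substitute: (1·0.83 + 1) ξ₂ = 138.3 → ξ₂ = 75.58 kmol, ξ₁ = 62.73 kmol.
Outlet amounts (n = n₀ + Σ ν·ξ):
  E: 408 − 1(62.73) − 1(75.58) = 269.7
  G: 0 + 2(62.73) = 125.5
  A: 0 + 1(75.58) = 75.58

ξ₂ = 75.6 kmol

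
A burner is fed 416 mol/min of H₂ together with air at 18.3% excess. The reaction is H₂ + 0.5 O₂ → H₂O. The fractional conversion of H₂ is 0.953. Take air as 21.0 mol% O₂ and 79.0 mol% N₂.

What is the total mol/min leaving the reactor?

Stoichiometric O₂ = 0.5 × 416 = 208 mol/min; O₂ fed = 208 × 1.183 = 246.1 mol/min.
N₂ fed = 246.1 × 79/21 = 925.7 mol/min.
Fuel reacted = 0.953 × 416 → ξ = 396.4 mol/min.
Outlet (n = n₀ + ν ξ):
  H₂: 416 − 1(396.4) = 19.55
  O₂: 246.1 − 0.5(396.4) = 47.84
  N₂: 925.7 (inert)
  H₂O: 0 + 1(396.4) = 396.4
Total out = 19.55 + 47.84 + 925.7 + 396.4 = 1390 mol/min.

1390 mol/min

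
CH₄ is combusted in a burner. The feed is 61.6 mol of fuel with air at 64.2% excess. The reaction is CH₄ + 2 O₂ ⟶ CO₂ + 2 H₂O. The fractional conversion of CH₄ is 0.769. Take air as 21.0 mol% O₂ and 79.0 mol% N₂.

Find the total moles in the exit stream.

1020 mol

Stoichiometric O₂ = 2 × 61.6 = 123.2 mol; O₂ fed = 123.2 × 1.642 = 202.3 mol.
N₂ fed = 202.3 × 79/21 = 761 mol.
Fuel reacted = 0.769 × 61.6 → ξ = 47.37 mol.
Outlet (n = n₀ + ν ξ):
  CH₄: 61.6 − 1(47.37) = 14.23
  O₂: 202.3 − 2(47.37) = 107.6
  N₂: 761 (inert)
  CO₂: 0 + 1(47.37) = 47.37
  H₂O: 0 + 2(47.37) = 94.74
Total out = 14.23 + 107.6 + 761 + 47.37 + 94.74 = 1025 mol.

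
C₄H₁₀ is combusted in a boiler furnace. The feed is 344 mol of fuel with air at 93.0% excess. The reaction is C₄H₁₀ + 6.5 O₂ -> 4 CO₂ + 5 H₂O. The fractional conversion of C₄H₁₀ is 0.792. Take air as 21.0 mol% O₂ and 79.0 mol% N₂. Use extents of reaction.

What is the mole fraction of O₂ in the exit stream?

0.119

Stoichiometric O₂ = 6.5 × 344 = 2236 mol; O₂ fed = 2236 × 1.930 = 4315 mol.
N₂ fed = 4315 × 79/21 = 16230 mol.
Fuel reacted = 0.792 × 344 → ξ = 272.4 mol.
Outlet (n = n₀ + ν ξ):
  C₄H₁₀: 344 − 1(272.4) = 71.55
  O₂: 4315 − 6.5(272.4) = 2545
  N₂: 16230 (inert)
  CO₂: 0 + 4(272.4) = 1090
  H₂O: 0 + 5(272.4) = 1362
Total out = 21300 mol; y_O₂ = 2545 / 21300 = 0.1194.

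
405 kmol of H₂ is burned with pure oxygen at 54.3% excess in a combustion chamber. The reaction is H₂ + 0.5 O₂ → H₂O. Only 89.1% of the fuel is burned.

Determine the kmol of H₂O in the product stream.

Stoichiometric O₂ = 0.5 × 405 = 202.5 kmol; O₂ fed = 202.5 × 1.543 = 312.5 kmol.
Fuel reacted = 0.891 × 405 → ξ = 360.9 kmol.
Outlet (n = n₀ + ν ξ):
  H₂: 405 − 1(360.9) = 44.14
  O₂: 312.5 − 0.5(360.9) = 132
  H₂O: 0 + 1(360.9) = 360.9

361 kmol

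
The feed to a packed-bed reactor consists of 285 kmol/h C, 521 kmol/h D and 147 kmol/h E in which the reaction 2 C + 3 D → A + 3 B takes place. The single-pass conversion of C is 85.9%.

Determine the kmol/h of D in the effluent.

C reacted = 0.859 × 285 = 244.8 kmol/h; ν_C = −2, so ξ = 244.8/2 = 122.4 kmol/h.
Outlet amounts (n = n₀ + ν ξ):
  C: 285 − 2(122.4) = 40.19
  D: 521 − 3(122.4) = 153.8
  A: 0 + 1(122.4) = 122.4
  B: 0 + 3(122.4) = 367.2
  E: 147 (inert)

154 kmol/h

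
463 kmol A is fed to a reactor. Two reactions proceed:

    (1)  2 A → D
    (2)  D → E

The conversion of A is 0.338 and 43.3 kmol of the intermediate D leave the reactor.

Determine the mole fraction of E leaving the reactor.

0.0908

Conversion of A: A consumed = 2ξ₁ = 0.338 × 463 → ξ₁ = 78.25 kmol.
D balance: n_D = 0 + 1ξ₁ − 1ξ₂ = 43.3 → ξ₂ = (1·78.25 − 43.3)/1 = 34.95 kmol.
Outlet amounts (n = n₀ + Σ ν·ξ):
  A: 463 − 2(78.25) = 306.5
  D: 0 + 1(78.25) − 1(34.95) = 43.3
  E: 0 + 1(34.95) = 34.95
Total out = 384.8 kmol; y_E = 34.95 / 384.8 = 0.09083.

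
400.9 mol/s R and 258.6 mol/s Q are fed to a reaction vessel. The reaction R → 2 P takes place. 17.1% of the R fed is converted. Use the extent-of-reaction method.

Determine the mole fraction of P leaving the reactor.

0.188

R reacted = 0.171 × 400.9 = 68.55 mol/s; ν_R = −1, so ξ = 68.55/1 = 68.55 mol/s.
Outlet amounts (n = n₀ + ν ξ):
  R: 400.9 − 1(68.55) = 332.3
  P: 0 + 2(68.55) = 137.1
  Q: 258.6 (inert)
Total out = 728.1 mol/s; y_P = 137.1 / 728.1 = 0.1883.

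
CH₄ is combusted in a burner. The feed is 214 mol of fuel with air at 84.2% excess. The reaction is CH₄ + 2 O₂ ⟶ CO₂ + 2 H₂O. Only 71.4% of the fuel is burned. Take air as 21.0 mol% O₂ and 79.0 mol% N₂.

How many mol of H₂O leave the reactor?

Stoichiometric O₂ = 2 × 214 = 428 mol; O₂ fed = 428 × 1.842 = 788.4 mol.
N₂ fed = 788.4 × 79/21 = 2966 mol.
Fuel reacted = 0.714 × 214 → ξ = 152.8 mol.
Outlet (n = n₀ + ν ξ):
  CH₄: 214 − 1(152.8) = 61.2
  O₂: 788.4 − 2(152.8) = 482.8
  N₂: 2966 (inert)
  CO₂: 0 + 1(152.8) = 152.8
  H₂O: 0 + 2(152.8) = 305.6

306 mol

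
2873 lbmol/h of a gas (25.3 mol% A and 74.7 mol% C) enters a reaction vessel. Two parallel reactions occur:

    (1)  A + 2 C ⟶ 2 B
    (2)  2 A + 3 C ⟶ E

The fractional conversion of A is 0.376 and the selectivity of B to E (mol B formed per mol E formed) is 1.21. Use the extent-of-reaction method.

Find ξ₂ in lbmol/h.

Conversion of A: A consumed = 0.376 × 726.9 = 273.3 lbmol/h = 1ξ₁ + 2ξ₂.
Selectivity: 2ξ₁ / (1ξ₂) = 1.21 → ξ₁ = 0.605 ξ₂.
Substitute: (1·0.605 + 2) ξ₂ = 273.3 → ξ₂ = 104.9 lbmol/h, ξ₁ = 63.47 lbmol/h.
Outlet amounts (n = n₀ + Σ ν·ξ):
  A: 726.9 − 1(63.47) − 2(104.9) = 453.6
  C: 2146 − 2(63.47) − 3(104.9) = 1704
  B: 0 + 2(63.47) = 126.9
  E: 0 + 1(104.9) = 104.9

ξ₂ = 105 lbmol/h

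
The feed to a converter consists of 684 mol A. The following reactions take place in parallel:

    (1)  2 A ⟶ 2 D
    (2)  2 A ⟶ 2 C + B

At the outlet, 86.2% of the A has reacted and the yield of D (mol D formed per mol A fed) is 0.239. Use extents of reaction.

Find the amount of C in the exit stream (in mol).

Yield of D: 2ξ₁ / 684 = 0.239 → ξ₁ = 81.74 mol.
Conversion of A: 2ξ₁ + 2ξ₂ = 0.862 × 684 = 589.6 → ξ₂ = 213.1 mol.
Outlet amounts (n = n₀ + Σ ν·ξ):
  A: 684 − 2(81.74) − 2(213.1) = 94.39
  D: 0 + 2(81.74) = 163.5
  C: 0 + 2(213.1) = 426.1
  B: 0 + 1(213.1) = 213.1

426 mol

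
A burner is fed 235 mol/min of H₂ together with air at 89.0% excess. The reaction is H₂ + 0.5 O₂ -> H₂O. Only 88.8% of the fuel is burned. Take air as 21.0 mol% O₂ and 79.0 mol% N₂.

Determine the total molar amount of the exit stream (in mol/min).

1190 mol/min

Stoichiometric O₂ = 0.5 × 235 = 117.5 mol/min; O₂ fed = 117.5 × 1.890 = 222.1 mol/min.
N₂ fed = 222.1 × 79/21 = 835.4 mol/min.
Fuel reacted = 0.888 × 235 → ξ = 208.7 mol/min.
Outlet (n = n₀ + ν ξ):
  H₂: 235 − 1(208.7) = 26.32
  O₂: 222.1 − 0.5(208.7) = 117.7
  N₂: 835.4 (inert)
  H₂O: 0 + 1(208.7) = 208.7
Total out = 26.32 + 117.7 + 835.4 + 208.7 = 1188 mol/min.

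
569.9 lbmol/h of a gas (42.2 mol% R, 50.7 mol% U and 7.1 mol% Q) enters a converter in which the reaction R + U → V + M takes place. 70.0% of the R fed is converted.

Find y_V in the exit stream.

0.295

R reacted = 0.7 × 240.5 = 168.3 lbmol/h; ν_R = −1, so ξ = 168.3/1 = 168.3 lbmol/h.
Outlet amounts (n = n₀ + ν ξ):
  R: 240.5 − 1(168.3) = 72.15
  U: 288.9 − 1(168.3) = 120.6
  V: 0 + 1(168.3) = 168.3
  M: 0 + 1(168.3) = 168.3
  Q: 40.46 (inert)
Total out = 569.9 lbmol/h; y_V = 168.3 / 569.9 = 0.2954.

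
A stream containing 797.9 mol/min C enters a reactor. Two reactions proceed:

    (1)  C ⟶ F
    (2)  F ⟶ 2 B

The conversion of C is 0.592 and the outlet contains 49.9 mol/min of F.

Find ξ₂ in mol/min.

Conversion of C: C consumed = 1ξ₁ = 0.592 × 797.9 → ξ₁ = 472.4 mol/min.
F balance: n_F = 0 + 1ξ₁ − 1ξ₂ = 49.9 → ξ₂ = (1·472.4 − 49.9)/1 = 422.5 mol/min.
Outlet amounts (n = n₀ + Σ ν·ξ):
  C: 797.9 − 1(472.4) = 325.5
  F: 0 + 1(472.4) − 1(422.5) = 49.9
  B: 0 + 2(422.5) = 844.9

ξ₂ = 422 mol/min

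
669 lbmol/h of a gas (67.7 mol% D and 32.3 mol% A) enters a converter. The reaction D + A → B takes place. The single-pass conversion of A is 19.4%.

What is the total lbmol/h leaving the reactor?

627 lbmol/h

A reacted = 0.194 × 216.1 = 41.92 lbmol/h; ν_A = −1, so ξ = 41.92/1 = 41.92 lbmol/h.
Outlet amounts (n = n₀ + ν ξ):
  D: 452.9 − 1(41.92) = 411
  A: 216.1 − 1(41.92) = 174.2
  B: 0 + 1(41.92) = 41.92
Total out = 411 + 174.2 + 41.92 = 627.1 lbmol/h.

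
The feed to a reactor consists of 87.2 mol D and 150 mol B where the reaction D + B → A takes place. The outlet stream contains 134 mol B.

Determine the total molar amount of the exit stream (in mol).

221 mol

For B: n = n₀ − 1ξ → 134 = 150 − 1ξ, giving ξ = 16 mol.
Outlet amounts (n = n₀ + ν ξ):
  D: 87.2 − 1(16) = 71.2
  B: 150 − 1(16) = 134
  A: 0 + 1(16) = 16
Total out = 71.2 + 134 + 16 = 221.2 mol.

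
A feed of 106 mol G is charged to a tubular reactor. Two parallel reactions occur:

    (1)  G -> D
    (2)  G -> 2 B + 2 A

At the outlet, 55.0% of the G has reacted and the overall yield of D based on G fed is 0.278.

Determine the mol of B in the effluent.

Yield of D: 1ξ₁ / 106 = 0.278 → ξ₁ = 29.47 mol.
Conversion of G: 1ξ₁ + 1ξ₂ = 0.55 × 106 = 58.3 → ξ₂ = 28.83 mol.
Outlet amounts (n = n₀ + Σ ν·ξ):
  G: 106 − 1(29.47) − 1(28.83) = 47.7
  D: 0 + 1(29.47) = 29.47
  B: 0 + 2(28.83) = 57.66
  A: 0 + 2(28.83) = 57.66

57.7 mol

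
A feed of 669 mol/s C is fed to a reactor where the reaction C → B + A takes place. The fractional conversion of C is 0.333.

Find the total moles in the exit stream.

C reacted = 0.333 × 669 = 222.8 mol/s; ν_C = −1, so ξ = 222.8/1 = 222.8 mol/s.
Outlet amounts (n = n₀ + ν ξ):
  C: 669 − 1(222.8) = 446.2
  B: 0 + 1(222.8) = 222.8
  A: 0 + 1(222.8) = 222.8
Total out = 446.2 + 222.8 + 222.8 = 891.8 mol/s.

892 mol/s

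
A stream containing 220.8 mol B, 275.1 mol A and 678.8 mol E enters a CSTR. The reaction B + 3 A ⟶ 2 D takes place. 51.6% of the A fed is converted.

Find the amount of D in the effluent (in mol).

94.6 mol

A reacted = 0.516 × 275.1 = 142 mol; ν_A = −3, so ξ = 142/3 = 47.32 mol.
Outlet amounts (n = n₀ + ν ξ):
  B: 220.8 − 1(47.32) = 173.5
  A: 275.1 − 3(47.32) = 133.1
  D: 0 + 2(47.32) = 94.63
  E: 678.8 (inert)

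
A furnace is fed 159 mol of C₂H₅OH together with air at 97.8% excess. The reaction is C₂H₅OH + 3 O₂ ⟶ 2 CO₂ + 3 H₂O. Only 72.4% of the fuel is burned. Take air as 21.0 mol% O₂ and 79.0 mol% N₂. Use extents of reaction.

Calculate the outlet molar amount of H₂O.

345 mol

Stoichiometric O₂ = 3 × 159 = 477 mol; O₂ fed = 477 × 1.978 = 943.5 mol.
N₂ fed = 943.5 × 79/21 = 3549 mol.
Fuel reacted = 0.724 × 159 → ξ = 115.1 mol.
Outlet (n = n₀ + ν ξ):
  C₂H₅OH: 159 − 1(115.1) = 43.88
  O₂: 943.5 − 3(115.1) = 598.2
  N₂: 3549 (inert)
  CO₂: 0 + 2(115.1) = 230.2
  H₂O: 0 + 3(115.1) = 345.3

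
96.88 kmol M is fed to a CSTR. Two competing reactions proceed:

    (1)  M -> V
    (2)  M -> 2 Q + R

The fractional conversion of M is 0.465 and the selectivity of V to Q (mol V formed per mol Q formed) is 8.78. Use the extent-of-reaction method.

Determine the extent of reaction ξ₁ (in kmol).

Conversion of M: M consumed = 0.465 × 96.88 = 45.05 kmol = 1ξ₁ + 1ξ₂.
Selectivity: 1ξ₁ / (2ξ₂) = 8.78 → ξ₁ = 17.56 ξ₂.
Substitute: (1·17.56 + 1) ξ₂ = 45.05 → ξ₂ = 2.427 kmol, ξ₁ = 42.62 kmol.
Outlet amounts (n = n₀ + Σ ν·ξ):
  M: 96.88 − 1(42.62) − 1(2.427) = 51.83
  V: 0 + 1(42.62) = 42.62
  Q: 0 + 2(2.427) = 4.854
  R: 0 + 1(2.427) = 2.427

ξ₁ = 42.6 kmol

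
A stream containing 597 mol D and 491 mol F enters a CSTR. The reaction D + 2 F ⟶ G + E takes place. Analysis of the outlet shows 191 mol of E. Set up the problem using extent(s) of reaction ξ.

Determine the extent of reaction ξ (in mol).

For E: n = n₀ + 1ξ → 191 = 0 + 1ξ, giving ξ = 191 mol.
Outlet amounts (n = n₀ + ν ξ):
  D: 597 − 1(191) = 406
  F: 491 − 2(191) = 109
  G: 0 + 1(191) = 191
  E: 0 + 1(191) = 191

ξ = 191 mol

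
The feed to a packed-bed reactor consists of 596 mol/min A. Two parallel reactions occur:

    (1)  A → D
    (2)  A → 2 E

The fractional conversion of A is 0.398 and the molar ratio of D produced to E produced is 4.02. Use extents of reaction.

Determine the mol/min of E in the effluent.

Conversion of A: A consumed = 0.398 × 596 = 237.2 mol/min = 1ξ₁ + 1ξ₂.
Selectivity: 1ξ₁ / (2ξ₂) = 4.02 → ξ₁ = 8.04 ξ₂.
Substitute: (1·8.04 + 1) ξ₂ = 237.2 → ξ₂ = 26.24 mol/min, ξ₁ = 211 mol/min.
Outlet amounts (n = n₀ + Σ ν·ξ):
  A: 596 − 1(211) − 1(26.24) = 358.8
  D: 0 + 1(211) = 211
  E: 0 + 2(26.24) = 52.48

52.5 mol/min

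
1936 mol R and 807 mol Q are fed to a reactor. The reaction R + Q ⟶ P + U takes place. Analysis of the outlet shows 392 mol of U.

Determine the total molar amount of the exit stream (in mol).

2740 mol

For U: n = n₀ + 1ξ → 392 = 0 + 1ξ, giving ξ = 392 mol.
Outlet amounts (n = n₀ + ν ξ):
  R: 1936 − 1(392) = 1544
  Q: 807 − 1(392) = 415
  P: 0 + 1(392) = 392
  U: 0 + 1(392) = 392
Total out = 1544 + 415 + 392 + 392 = 2743 mol.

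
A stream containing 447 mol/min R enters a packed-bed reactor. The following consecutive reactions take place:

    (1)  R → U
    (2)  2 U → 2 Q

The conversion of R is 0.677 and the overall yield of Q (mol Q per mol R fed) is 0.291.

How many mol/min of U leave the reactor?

173 mol/min

Conversion of R: R consumed = 1ξ₁ = 0.677 × 447 → ξ₁ = 302.6 mol/min.
Yield of Q: 2ξ₂ / 447 = 0.291 → ξ₂ = 65.04 mol/min.
Outlet amounts (n = n₀ + Σ ν·ξ):
  R: 447 − 1(302.6) = 144.4
  U: 0 + 1(302.6) − 2(65.04) = 172.5
  Q: 0 + 2(65.04) = 130.1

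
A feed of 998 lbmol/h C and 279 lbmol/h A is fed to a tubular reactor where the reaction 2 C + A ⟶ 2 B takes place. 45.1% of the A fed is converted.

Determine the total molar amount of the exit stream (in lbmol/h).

1150 lbmol/h

A reacted = 0.451 × 279 = 125.8 lbmol/h; ν_A = −1, so ξ = 125.8/1 = 125.8 lbmol/h.
Outlet amounts (n = n₀ + ν ξ):
  C: 998 − 2(125.8) = 746.3
  A: 279 − 1(125.8) = 153.2
  B: 0 + 2(125.8) = 251.7
Total out = 746.3 + 153.2 + 251.7 = 1151 lbmol/h.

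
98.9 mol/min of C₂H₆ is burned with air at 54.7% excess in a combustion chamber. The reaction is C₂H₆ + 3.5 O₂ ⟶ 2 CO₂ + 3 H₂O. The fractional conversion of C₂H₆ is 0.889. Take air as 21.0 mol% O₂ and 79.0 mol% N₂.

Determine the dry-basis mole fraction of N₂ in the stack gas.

Stoichiometric O₂ = 3.5 × 98.9 = 346.2 mol/min; O₂ fed = 346.2 × 1.547 = 535.5 mol/min.
N₂ fed = 535.5 × 79/21 = 2014 mol/min.
Fuel reacted = 0.889 × 98.9 → ξ = 87.92 mol/min.
Outlet (n = n₀ + ν ξ):
  C₂H₆: 98.9 − 1(87.92) = 10.98
  O₂: 535.5 − 3.5(87.92) = 227.8
  N₂: 2014 (inert)
  CO₂: 0 + 2(87.92) = 175.8
  H₂O: 0 + 3(87.92) = 263.8
Dry total = 2429 mol/min; y_N₂ (dry) = 2014 / 2429 = 0.8293.

0.829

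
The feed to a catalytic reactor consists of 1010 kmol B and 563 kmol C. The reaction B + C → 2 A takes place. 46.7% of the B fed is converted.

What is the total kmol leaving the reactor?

1570 kmol

B reacted = 0.467 × 1010 = 471.7 kmol; ν_B = −1, so ξ = 471.7/1 = 471.7 kmol.
Outlet amounts (n = n₀ + ν ξ):
  B: 1010 − 1(471.7) = 538.3
  C: 563 − 1(471.7) = 91.33
  A: 0 + 2(471.7) = 943.3
Total out = 538.3 + 91.33 + 943.3 = 1573 kmol.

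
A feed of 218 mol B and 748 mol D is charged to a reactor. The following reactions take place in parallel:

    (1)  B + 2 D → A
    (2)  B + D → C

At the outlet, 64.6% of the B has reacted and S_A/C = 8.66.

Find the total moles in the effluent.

699 mol

Conversion of B: B consumed = 0.646 × 218 = 140.8 mol = 1ξ₁ + 1ξ₂.
Selectivity: 1ξ₁ / (1ξ₂) = 8.66 → ξ₁ = 8.66 ξ₂.
Substitute: (1·8.66 + 1) ξ₂ = 140.8 → ξ₂ = 14.58 mol, ξ₁ = 126.2 mol.
Outlet amounts (n = n₀ + Σ ν·ξ):
  B: 218 − 1(126.2) − 1(14.58) = 77.17
  D: 748 − 2(126.2) − 1(14.58) = 480.9
  A: 0 + 1(126.2) = 126.2
  C: 0 + 1(14.58) = 14.58
Total out = 77.17 + 480.9 + 126.2 + 14.58 = 698.9 mol.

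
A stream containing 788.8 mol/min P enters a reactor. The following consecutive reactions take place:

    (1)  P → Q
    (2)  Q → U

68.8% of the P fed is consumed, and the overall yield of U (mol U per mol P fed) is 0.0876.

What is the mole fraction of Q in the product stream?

Conversion of P: P consumed = 1ξ₁ = 0.688 × 788.8 → ξ₁ = 542.7 mol/min.
Yield of U: 1ξ₂ / 788.8 = 0.0876 → ξ₂ = 69.1 mol/min.
Outlet amounts (n = n₀ + Σ ν·ξ):
  P: 788.8 − 1(542.7) = 246.1
  Q: 0 + 1(542.7) − 1(69.1) = 473.6
  U: 0 + 1(69.1) = 69.1
Total out = 788.8 mol/min; y_Q = 473.6 / 788.8 = 0.6004.

0.6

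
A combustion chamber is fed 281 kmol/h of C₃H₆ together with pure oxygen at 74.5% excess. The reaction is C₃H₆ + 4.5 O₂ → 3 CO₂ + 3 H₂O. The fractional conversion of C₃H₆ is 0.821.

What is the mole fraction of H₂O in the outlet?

0.266

Stoichiometric O₂ = 4.5 × 281 = 1264 kmol/h; O₂ fed = 1264 × 1.745 = 2207 kmol/h.
Fuel reacted = 0.821 × 281 → ξ = 230.7 kmol/h.
Outlet (n = n₀ + ν ξ):
  C₃H₆: 281 − 1(230.7) = 50.3
  O₂: 2207 − 4.5(230.7) = 1168
  CO₂: 0 + 3(230.7) = 692.1
  H₂O: 0 + 3(230.7) = 692.1
Total out = 2603 kmol/h; y_H₂O = 692.1 / 2603 = 0.2659.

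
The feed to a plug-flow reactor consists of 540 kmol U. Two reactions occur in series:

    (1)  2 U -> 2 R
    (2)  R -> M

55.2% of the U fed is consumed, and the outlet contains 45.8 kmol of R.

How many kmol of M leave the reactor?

252 kmol

Conversion of U: U consumed = 2ξ₁ = 0.552 × 540 → ξ₁ = 149 kmol.
R balance: n_R = 0 + 2ξ₁ − 1ξ₂ = 45.8 → ξ₂ = (2·149 − 45.8)/1 = 252.3 kmol.
Outlet amounts (n = n₀ + Σ ν·ξ):
  U: 540 − 2(149) = 241.9
  R: 0 + 2(149) − 1(252.3) = 45.8
  M: 0 + 1(252.3) = 252.3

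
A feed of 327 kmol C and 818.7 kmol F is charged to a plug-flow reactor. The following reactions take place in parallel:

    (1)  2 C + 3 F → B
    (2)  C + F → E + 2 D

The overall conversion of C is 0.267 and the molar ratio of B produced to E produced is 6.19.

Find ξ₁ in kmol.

Conversion of C: C consumed = 0.267 × 327 = 87.31 kmol = 2ξ₁ + 1ξ₂.
Selectivity: 1ξ₁ / (1ξ₂) = 6.19 → ξ₁ = 6.19 ξ₂.
Substitute: (2·6.19 + 1) ξ₂ = 87.31 → ξ₂ = 6.525 kmol, ξ₁ = 40.39 kmol.
Outlet amounts (n = n₀ + Σ ν·ξ):
  C: 327 − 2(40.39) − 1(6.525) = 239.7
  F: 818.7 − 3(40.39) − 1(6.525) = 691
  B: 0 + 1(40.39) = 40.39
  E: 0 + 1(6.525) = 6.525
  D: 0 + 2(6.525) = 13.05

ξ₁ = 40.4 kmol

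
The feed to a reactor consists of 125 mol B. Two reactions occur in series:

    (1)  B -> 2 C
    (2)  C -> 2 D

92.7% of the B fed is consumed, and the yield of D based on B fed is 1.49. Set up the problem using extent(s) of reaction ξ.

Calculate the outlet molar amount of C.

Conversion of B: B consumed = 1ξ₁ = 0.927 × 125 → ξ₁ = 115.9 mol.
Yield of D: 2ξ₂ / 125 = 1.49 → ξ₂ = 93.12 mol.
Outlet amounts (n = n₀ + Σ ν·ξ):
  B: 125 − 1(115.9) = 9.125
  C: 0 + 2(115.9) − 1(93.12) = 138.6
  D: 0 + 2(93.12) = 186.2

139 mol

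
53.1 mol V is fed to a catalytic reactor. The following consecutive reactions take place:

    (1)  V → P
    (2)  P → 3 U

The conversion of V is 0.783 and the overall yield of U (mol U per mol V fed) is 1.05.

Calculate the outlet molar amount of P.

Conversion of V: V consumed = 1ξ₁ = 0.783 × 53.1 → ξ₁ = 41.58 mol.
Yield of U: 3ξ₂ / 53.1 = 1.05 → ξ₂ = 18.59 mol.
Outlet amounts (n = n₀ + Σ ν·ξ):
  V: 53.1 − 1(41.58) = 11.52
  P: 0 + 1(41.58) − 1(18.59) = 22.99
  U: 0 + 3(18.59) = 55.76

23 mol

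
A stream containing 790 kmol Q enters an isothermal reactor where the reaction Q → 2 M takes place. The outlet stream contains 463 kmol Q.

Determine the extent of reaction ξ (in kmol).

ξ = 327 kmol

For Q: n = n₀ − 1ξ → 463 = 790 − 1ξ, giving ξ = 327 kmol.
Outlet amounts (n = n₀ + ν ξ):
  Q: 790 − 1(327) = 463
  M: 0 + 2(327) = 654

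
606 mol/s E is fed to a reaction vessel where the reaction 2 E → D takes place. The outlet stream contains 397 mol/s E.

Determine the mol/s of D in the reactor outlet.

For E: n = n₀ − 2ξ → 397 = 606 − 2ξ, giving ξ = 104.5 mol/s.
Outlet amounts (n = n₀ + ν ξ):
  E: 606 − 2(104.5) = 397
  D: 0 + 1(104.5) = 104.5

104 mol/s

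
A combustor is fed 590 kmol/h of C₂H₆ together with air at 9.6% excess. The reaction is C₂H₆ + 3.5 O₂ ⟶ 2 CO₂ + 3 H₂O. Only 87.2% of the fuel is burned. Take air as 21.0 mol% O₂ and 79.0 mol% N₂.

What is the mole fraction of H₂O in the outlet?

0.133

Stoichiometric O₂ = 3.5 × 590 = 2065 kmol/h; O₂ fed = 2065 × 1.096 = 2263 kmol/h.
N₂ fed = 2263 × 79/21 = 8514 kmol/h.
Fuel reacted = 0.872 × 590 → ξ = 514.5 kmol/h.
Outlet (n = n₀ + ν ξ):
  C₂H₆: 590 − 1(514.5) = 75.52
  O₂: 2263 − 3.5(514.5) = 462.6
  N₂: 8514 (inert)
  CO₂: 0 + 2(514.5) = 1029
  H₂O: 0 + 3(514.5) = 1543
Total out = 11620 kmol/h; y_H₂O = 1543 / 11620 = 0.1328.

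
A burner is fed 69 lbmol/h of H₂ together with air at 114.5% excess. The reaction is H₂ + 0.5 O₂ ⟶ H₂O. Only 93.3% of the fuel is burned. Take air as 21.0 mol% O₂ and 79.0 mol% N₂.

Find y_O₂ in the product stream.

0.107

Stoichiometric O₂ = 0.5 × 69 = 34.5 lbmol/h; O₂ fed = 34.5 × 2.145 = 74 lbmol/h.
N₂ fed = 74 × 79/21 = 278.4 lbmol/h.
Fuel reacted = 0.933 × 69 → ξ = 64.38 lbmol/h.
Outlet (n = n₀ + ν ξ):
  H₂: 69 − 1(64.38) = 4.623
  O₂: 74 − 0.5(64.38) = 41.81
  N₂: 278.4 (inert)
  H₂O: 0 + 1(64.38) = 64.38
Total out = 389.2 lbmol/h; y_O₂ = 41.81 / 389.2 = 0.1074.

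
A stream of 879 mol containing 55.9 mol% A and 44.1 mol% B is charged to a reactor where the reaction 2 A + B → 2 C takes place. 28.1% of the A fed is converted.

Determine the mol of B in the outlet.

A reacted = 0.281 × 491.4 = 138.1 mol; ν_A = −2, so ξ = 138.1/2 = 69.04 mol.
Outlet amounts (n = n₀ + ν ξ):
  A: 491.4 − 2(69.04) = 353.3
  B: 387.6 − 1(69.04) = 318.6
  C: 0 + 2(69.04) = 138.1

319 mol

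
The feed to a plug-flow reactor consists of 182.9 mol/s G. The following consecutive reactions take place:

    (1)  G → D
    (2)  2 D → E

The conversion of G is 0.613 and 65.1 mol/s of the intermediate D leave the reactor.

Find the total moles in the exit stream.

Conversion of G: G consumed = 1ξ₁ = 0.613 × 182.9 → ξ₁ = 112.1 mol/s.
D balance: n_D = 0 + 1ξ₁ − 2ξ₂ = 65.1 → ξ₂ = (1·112.1 − 65.1)/2 = 23.51 mol/s.
Outlet amounts (n = n₀ + Σ ν·ξ):
  G: 182.9 − 1(112.1) = 70.78
  D: 0 + 1(112.1) − 2(23.51) = 65.1
  E: 0 + 1(23.51) = 23.51
Total out = 70.78 + 65.1 + 23.51 = 159.4 mol/s.

159 mol/s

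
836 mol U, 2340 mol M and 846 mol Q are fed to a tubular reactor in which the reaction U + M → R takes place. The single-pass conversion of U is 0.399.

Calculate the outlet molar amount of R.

334 mol

U reacted = 0.399 × 836 = 333.6 mol; ν_U = −1, so ξ = 333.6/1 = 333.6 mol.
Outlet amounts (n = n₀ + ν ξ):
  U: 836 − 1(333.6) = 502.4
  M: 2340 − 1(333.6) = 2006
  R: 0 + 1(333.6) = 333.6
  Q: 846 (inert)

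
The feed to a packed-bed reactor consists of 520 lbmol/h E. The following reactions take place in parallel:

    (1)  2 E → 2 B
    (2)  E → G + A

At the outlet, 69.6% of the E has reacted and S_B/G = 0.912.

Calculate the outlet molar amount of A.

189 lbmol/h

Conversion of E: E consumed = 0.696 × 520 = 361.9 lbmol/h = 2ξ₁ + 1ξ₂.
Selectivity: 2ξ₁ / (1ξ₂) = 0.912 → ξ₁ = 0.456 ξ₂.
Substitute: (2·0.456 + 1) ξ₂ = 361.9 → ξ₂ = 189.3 lbmol/h, ξ₁ = 86.32 lbmol/h.
Outlet amounts (n = n₀ + Σ ν·ξ):
  E: 520 − 2(86.32) − 1(189.3) = 158.1
  B: 0 + 2(86.32) = 172.6
  G: 0 + 1(189.3) = 189.3
  A: 0 + 1(189.3) = 189.3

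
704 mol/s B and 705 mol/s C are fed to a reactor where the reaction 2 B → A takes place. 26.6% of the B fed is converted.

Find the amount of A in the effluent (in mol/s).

93.6 mol/s

B reacted = 0.266 × 704 = 187.3 mol/s; ν_B = −2, so ξ = 187.3/2 = 93.63 mol/s.
Outlet amounts (n = n₀ + ν ξ):
  B: 704 − 2(93.63) = 516.7
  A: 0 + 1(93.63) = 93.63
  C: 705 (inert)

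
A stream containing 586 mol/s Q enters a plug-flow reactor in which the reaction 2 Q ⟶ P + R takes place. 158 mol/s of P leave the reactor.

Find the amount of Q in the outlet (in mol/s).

270 mol/s

For P: n = n₀ + 1ξ → 158 = 0 + 1ξ, giving ξ = 158 mol/s.
Outlet amounts (n = n₀ + ν ξ):
  Q: 586 − 2(158) = 270
  P: 0 + 1(158) = 158
  R: 0 + 1(158) = 158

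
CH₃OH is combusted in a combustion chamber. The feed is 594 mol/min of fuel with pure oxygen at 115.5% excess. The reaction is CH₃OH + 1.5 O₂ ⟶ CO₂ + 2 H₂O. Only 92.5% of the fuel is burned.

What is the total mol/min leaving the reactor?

2790 mol/min

Stoichiometric O₂ = 1.5 × 594 = 891 mol/min; O₂ fed = 891 × 2.155 = 1920 mol/min.
Fuel reacted = 0.925 × 594 → ξ = 549.5 mol/min.
Outlet (n = n₀ + ν ξ):
  CH₃OH: 594 − 1(549.5) = 44.55
  O₂: 1920 − 1.5(549.5) = 1096
  CO₂: 0 + 1(549.5) = 549.5
  H₂O: 0 + 2(549.5) = 1099
Total out = 44.55 + 1096 + 549.5 + 1099 = 2789 mol/min.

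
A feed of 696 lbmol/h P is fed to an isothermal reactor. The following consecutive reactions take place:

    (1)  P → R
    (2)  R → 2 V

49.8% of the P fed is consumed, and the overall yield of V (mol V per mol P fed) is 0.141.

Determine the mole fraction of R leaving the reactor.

0.399

Conversion of P: P consumed = 1ξ₁ = 0.498 × 696 → ξ₁ = 346.6 lbmol/h.
Yield of V: 2ξ₂ / 696 = 0.141 → ξ₂ = 49.07 lbmol/h.
Outlet amounts (n = n₀ + Σ ν·ξ):
  P: 696 − 1(346.6) = 349.4
  R: 0 + 1(346.6) − 1(49.07) = 297.5
  V: 0 + 2(49.07) = 98.14
Total out = 745.1 lbmol/h; y_R = 297.5 / 745.1 = 0.3993.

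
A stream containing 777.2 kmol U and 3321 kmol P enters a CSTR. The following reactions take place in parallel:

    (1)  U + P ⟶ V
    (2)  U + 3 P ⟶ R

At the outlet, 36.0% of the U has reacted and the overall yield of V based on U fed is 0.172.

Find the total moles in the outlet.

Yield of V: 1ξ₁ / 777.2 = 0.172 → ξ₁ = 133.7 kmol.
Conversion of U: 1ξ₁ + 1ξ₂ = 0.36 × 777.2 = 279.8 → ξ₂ = 146.1 kmol.
Outlet amounts (n = n₀ + Σ ν·ξ):
  U: 777.2 − 1(133.7) − 1(146.1) = 497.4
  P: 3321 − 1(133.7) − 3(146.1) = 2749
  V: 0 + 1(133.7) = 133.7
  R: 0 + 1(146.1) = 146.1
Total out = 497.4 + 2749 + 133.7 + 146.1 = 3526 kmol.

3530 kmol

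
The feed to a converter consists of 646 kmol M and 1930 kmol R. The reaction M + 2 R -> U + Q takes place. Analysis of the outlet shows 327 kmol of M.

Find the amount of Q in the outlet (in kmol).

For M: n = n₀ − 1ξ → 327 = 646 − 1ξ, giving ξ = 319 kmol.
Outlet amounts (n = n₀ + ν ξ):
  M: 646 − 1(319) = 327
  R: 1930 − 2(319) = 1292
  U: 0 + 1(319) = 319
  Q: 0 + 1(319) = 319

319 kmol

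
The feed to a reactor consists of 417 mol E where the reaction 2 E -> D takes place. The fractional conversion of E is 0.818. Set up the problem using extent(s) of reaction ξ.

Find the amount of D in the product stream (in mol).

171 mol

E reacted = 0.818 × 417 = 341.1 mol; ν_E = −2, so ξ = 341.1/2 = 170.6 mol.
Outlet amounts (n = n₀ + ν ξ):
  E: 417 − 2(170.6) = 75.89
  D: 0 + 1(170.6) = 170.6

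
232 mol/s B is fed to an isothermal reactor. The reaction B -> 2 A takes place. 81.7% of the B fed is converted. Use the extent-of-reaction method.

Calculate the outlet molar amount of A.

B reacted = 0.817 × 232 = 189.5 mol/s; ν_B = −1, so ξ = 189.5/1 = 189.5 mol/s.
Outlet amounts (n = n₀ + ν ξ):
  B: 232 − 1(189.5) = 42.46
  A: 0 + 2(189.5) = 379.1

379 mol/s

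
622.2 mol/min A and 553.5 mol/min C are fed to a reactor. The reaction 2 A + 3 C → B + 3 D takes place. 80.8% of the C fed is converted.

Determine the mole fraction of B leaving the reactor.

C reacted = 0.808 × 553.5 = 447.2 mol/min; ν_C = −3, so ξ = 447.2/3 = 149.1 mol/min.
Outlet amounts (n = n₀ + ν ξ):
  A: 622.2 − 2(149.1) = 324
  C: 553.5 − 3(149.1) = 106.3
  B: 0 + 1(149.1) = 149.1
  D: 0 + 3(149.1) = 447.2
Total out = 1027 mol/min; y_B = 149.1 / 1027 = 0.1452.

0.145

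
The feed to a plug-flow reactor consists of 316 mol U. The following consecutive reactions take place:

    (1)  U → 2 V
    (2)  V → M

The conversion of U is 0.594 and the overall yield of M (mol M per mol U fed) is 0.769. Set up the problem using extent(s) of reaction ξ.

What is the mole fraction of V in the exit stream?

Conversion of U: U consumed = 1ξ₁ = 0.594 × 316 → ξ₁ = 187.7 mol.
Yield of M: 1ξ₂ / 316 = 0.769 → ξ₂ = 243 mol.
Outlet amounts (n = n₀ + Σ ν·ξ):
  U: 316 − 1(187.7) = 128.3
  V: 0 + 2(187.7) − 1(243) = 132.4
  M: 0 + 1(243) = 243
Total out = 503.7 mol; y_V = 132.4 / 503.7 = 0.2629.

0.263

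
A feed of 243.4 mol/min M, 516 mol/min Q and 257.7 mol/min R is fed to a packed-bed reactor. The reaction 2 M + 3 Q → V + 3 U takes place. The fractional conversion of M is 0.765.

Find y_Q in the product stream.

M reacted = 0.765 × 243.4 = 186.2 mol/min; ν_M = −2, so ξ = 186.2/2 = 93.1 mol/min.
Outlet amounts (n = n₀ + ν ξ):
  M: 243.4 − 2(93.1) = 57.2
  Q: 516 − 3(93.1) = 236.7
  V: 0 + 1(93.1) = 93.1
  U: 0 + 3(93.1) = 279.3
  R: 257.7 (inert)
Total out = 924 mol/min; y_Q = 236.7 / 924 = 0.2562.

0.256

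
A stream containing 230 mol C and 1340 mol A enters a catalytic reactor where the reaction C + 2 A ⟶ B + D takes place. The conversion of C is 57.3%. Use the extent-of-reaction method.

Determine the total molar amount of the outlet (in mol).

C reacted = 0.573 × 230 = 131.8 mol; ν_C = −1, so ξ = 131.8/1 = 131.8 mol.
Outlet amounts (n = n₀ + ν ξ):
  C: 230 − 1(131.8) = 98.21
  A: 1340 − 2(131.8) = 1076
  B: 0 + 1(131.8) = 131.8
  D: 0 + 1(131.8) = 131.8
Total out = 98.21 + 1076 + 131.8 + 131.8 = 1438 mol.

1440 mol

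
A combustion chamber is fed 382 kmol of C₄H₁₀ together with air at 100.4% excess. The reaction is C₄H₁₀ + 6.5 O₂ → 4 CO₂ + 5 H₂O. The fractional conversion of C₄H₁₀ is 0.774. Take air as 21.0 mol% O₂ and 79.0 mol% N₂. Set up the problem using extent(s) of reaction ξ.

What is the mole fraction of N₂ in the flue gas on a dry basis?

Stoichiometric O₂ = 6.5 × 382 = 2483 kmol; O₂ fed = 2483 × 2.004 = 4976 kmol.
N₂ fed = 4976 × 79/21 = 18720 kmol.
Fuel reacted = 0.774 × 382 → ξ = 295.7 kmol.
Outlet (n = n₀ + ν ξ):
  C₄H₁₀: 382 − 1(295.7) = 86.33
  O₂: 4976 − 6.5(295.7) = 3054
  N₂: 18720 (inert)
  CO₂: 0 + 4(295.7) = 1183
  H₂O: 0 + 5(295.7) = 1478
Dry total = 23040 kmol; y_N₂ (dry) = 18720 / 23040 = 0.8124.

0.812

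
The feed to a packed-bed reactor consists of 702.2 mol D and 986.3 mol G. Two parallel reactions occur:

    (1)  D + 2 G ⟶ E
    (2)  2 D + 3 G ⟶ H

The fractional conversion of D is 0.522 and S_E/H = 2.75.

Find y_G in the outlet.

Conversion of D: D consumed = 0.522 × 702.2 = 366.5 mol = 1ξ₁ + 2ξ₂.
Selectivity: 1ξ₁ / (1ξ₂) = 2.75 → ξ₁ = 2.75 ξ₂.
Substitute: (1·2.75 + 2) ξ₂ = 366.5 → ξ₂ = 77.17 mol, ξ₁ = 212.2 mol.
Outlet amounts (n = n₀ + Σ ν·ξ):
  D: 702.2 − 1(212.2) − 2(77.17) = 335.7
  G: 986.3 − 2(212.2) − 3(77.17) = 330.4
  E: 0 + 1(212.2) = 212.2
  H: 0 + 1(77.17) = 77.17
Total out = 955.4 mol; y_G = 330.4 / 955.4 = 0.3458.

0.346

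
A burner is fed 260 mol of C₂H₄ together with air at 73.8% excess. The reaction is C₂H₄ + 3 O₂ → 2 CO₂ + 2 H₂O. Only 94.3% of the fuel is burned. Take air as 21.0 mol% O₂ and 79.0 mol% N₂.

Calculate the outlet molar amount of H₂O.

490 mol

Stoichiometric O₂ = 3 × 260 = 780 mol; O₂ fed = 780 × 1.738 = 1356 mol.
N₂ fed = 1356 × 79/21 = 5100 mol.
Fuel reacted = 0.943 × 260 → ξ = 245.2 mol.
Outlet (n = n₀ + ν ξ):
  C₂H₄: 260 − 1(245.2) = 14.82
  O₂: 1356 − 3(245.2) = 620.1
  N₂: 5100 (inert)
  CO₂: 0 + 2(245.2) = 490.4
  H₂O: 0 + 2(245.2) = 490.4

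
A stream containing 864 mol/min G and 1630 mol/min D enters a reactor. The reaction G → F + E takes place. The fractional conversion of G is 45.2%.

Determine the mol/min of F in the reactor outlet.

391 mol/min

G reacted = 0.452 × 864 = 390.5 mol/min; ν_G = −1, so ξ = 390.5/1 = 390.5 mol/min.
Outlet amounts (n = n₀ + ν ξ):
  G: 864 − 1(390.5) = 473.5
  F: 0 + 1(390.5) = 390.5
  E: 0 + 1(390.5) = 390.5
  D: 1630 (inert)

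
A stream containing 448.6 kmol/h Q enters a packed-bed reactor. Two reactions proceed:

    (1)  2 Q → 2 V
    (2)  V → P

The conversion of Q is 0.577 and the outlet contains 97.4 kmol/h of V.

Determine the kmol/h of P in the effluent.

161 kmol/h

Conversion of Q: Q consumed = 2ξ₁ = 0.577 × 448.6 → ξ₁ = 129.4 kmol/h.
V balance: n_V = 0 + 2ξ₁ − 1ξ₂ = 97.4 → ξ₂ = (2·129.4 − 97.4)/1 = 161.4 kmol/h.
Outlet amounts (n = n₀ + Σ ν·ξ):
  Q: 448.6 − 2(129.4) = 189.8
  V: 0 + 2(129.4) − 1(161.4) = 97.4
  P: 0 + 1(161.4) = 161.4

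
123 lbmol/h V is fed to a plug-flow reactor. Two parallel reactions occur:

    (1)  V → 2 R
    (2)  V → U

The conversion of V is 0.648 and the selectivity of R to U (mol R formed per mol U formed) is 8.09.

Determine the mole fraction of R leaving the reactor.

0.684

Conversion of V: V consumed = 0.648 × 123 = 79.7 lbmol/h = 1ξ₁ + 1ξ₂.
Selectivity: 2ξ₁ / (1ξ₂) = 8.09 → ξ₁ = 4.045 ξ₂.
Substitute: (1·4.045 + 1) ξ₂ = 79.7 → ξ₂ = 15.8 lbmol/h, ξ₁ = 63.91 lbmol/h.
Outlet amounts (n = n₀ + Σ ν·ξ):
  V: 123 − 1(63.91) − 1(15.8) = 43.3
  R: 0 + 2(63.91) = 127.8
  U: 0 + 1(15.8) = 15.8
Total out = 186.9 lbmol/h; y_R = 127.8 / 186.9 = 0.6838.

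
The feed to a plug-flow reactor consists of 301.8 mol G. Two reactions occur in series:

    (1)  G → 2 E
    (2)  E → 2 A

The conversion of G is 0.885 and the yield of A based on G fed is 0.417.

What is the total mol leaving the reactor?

632 mol

Conversion of G: G consumed = 1ξ₁ = 0.885 × 301.8 → ξ₁ = 267.1 mol.
Yield of A: 2ξ₂ / 301.8 = 0.417 → ξ₂ = 62.93 mol.
Outlet amounts (n = n₀ + Σ ν·ξ):
  G: 301.8 − 1(267.1) = 34.71
  E: 0 + 2(267.1) − 1(62.93) = 471.3
  A: 0 + 2(62.93) = 125.9
Total out = 34.71 + 471.3 + 125.9 = 631.8 mol.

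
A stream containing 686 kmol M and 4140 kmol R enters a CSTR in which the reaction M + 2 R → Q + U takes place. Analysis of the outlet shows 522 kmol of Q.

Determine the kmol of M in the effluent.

164 kmol

For Q: n = n₀ + 1ξ → 522 = 0 + 1ξ, giving ξ = 522 kmol.
Outlet amounts (n = n₀ + ν ξ):
  M: 686 − 1(522) = 164
  R: 4140 − 2(522) = 3096
  Q: 0 + 1(522) = 522
  U: 0 + 1(522) = 522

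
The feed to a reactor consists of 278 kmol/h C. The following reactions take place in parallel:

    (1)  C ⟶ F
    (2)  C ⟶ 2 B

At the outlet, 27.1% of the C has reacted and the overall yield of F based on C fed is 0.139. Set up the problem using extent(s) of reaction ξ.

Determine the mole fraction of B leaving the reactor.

0.233

Yield of F: 1ξ₁ / 278 = 0.139 → ξ₁ = 38.64 kmol/h.
Conversion of C: 1ξ₁ + 1ξ₂ = 0.271 × 278 = 75.34 → ξ₂ = 36.7 kmol/h.
Outlet amounts (n = n₀ + Σ ν·ξ):
  C: 278 − 1(38.64) − 1(36.7) = 202.7
  F: 0 + 1(38.64) = 38.64
  B: 0 + 2(36.7) = 73.39
Total out = 314.7 kmol/h; y_B = 73.39 / 314.7 = 0.2332.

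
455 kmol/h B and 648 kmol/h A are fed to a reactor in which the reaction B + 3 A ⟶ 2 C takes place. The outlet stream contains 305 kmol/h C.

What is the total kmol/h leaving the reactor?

For C: n = n₀ + 2ξ → 305 = 0 + 2ξ, giving ξ = 152.5 kmol/h.
Outlet amounts (n = n₀ + ν ξ):
  B: 455 − 1(152.5) = 302.5
  A: 648 − 3(152.5) = 190.5
  C: 0 + 2(152.5) = 305
Total out = 302.5 + 190.5 + 305 = 798 kmol/h.

798 kmol/h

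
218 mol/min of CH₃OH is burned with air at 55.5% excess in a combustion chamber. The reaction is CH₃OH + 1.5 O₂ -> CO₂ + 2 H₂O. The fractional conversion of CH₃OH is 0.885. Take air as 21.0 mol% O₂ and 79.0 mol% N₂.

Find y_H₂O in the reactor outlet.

0.141

Stoichiometric O₂ = 1.5 × 218 = 327 mol/min; O₂ fed = 327 × 1.555 = 508.5 mol/min.
N₂ fed = 508.5 × 79/21 = 1913 mol/min.
Fuel reacted = 0.885 × 218 → ξ = 192.9 mol/min.
Outlet (n = n₀ + ν ξ):
  CH₃OH: 218 − 1(192.9) = 25.07
  O₂: 508.5 − 1.5(192.9) = 219.1
  N₂: 1913 (inert)
  CO₂: 0 + 1(192.9) = 192.9
  H₂O: 0 + 2(192.9) = 385.9
Total out = 2736 mol/min; y_H₂O = 385.9 / 2736 = 0.141.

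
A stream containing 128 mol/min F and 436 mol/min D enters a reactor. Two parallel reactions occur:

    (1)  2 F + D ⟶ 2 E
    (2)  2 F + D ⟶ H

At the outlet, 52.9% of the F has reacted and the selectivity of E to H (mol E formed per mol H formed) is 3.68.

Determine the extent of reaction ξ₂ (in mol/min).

Conversion of F: F consumed = 0.529 × 128 = 67.71 mol/min = 2ξ₁ + 2ξ₂.
Selectivity: 2ξ₁ / (1ξ₂) = 3.68 → ξ₁ = 1.84 ξ₂.
Substitute: (2·1.84 + 2) ξ₂ = 67.71 → ξ₂ = 11.92 mol/min, ξ₁ = 21.93 mol/min.
Outlet amounts (n = n₀ + Σ ν·ξ):
  F: 128 − 2(21.93) − 2(11.92) = 60.29
  D: 436 − 1(21.93) − 1(11.92) = 402.1
  E: 0 + 2(21.93) = 43.87
  H: 0 + 1(11.92) = 11.92

ξ₂ = 11.9 mol/min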